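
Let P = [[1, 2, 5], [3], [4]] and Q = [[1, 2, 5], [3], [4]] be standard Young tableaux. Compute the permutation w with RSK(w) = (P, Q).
Reverse RSK: for i = n, n-1, ..., 1, locate i in Q, remove the corresponding corner cell from P, and reverse-bump its entry up through P; the value ejected from row 1 is w(i).

So w = 1 4 3 2 5.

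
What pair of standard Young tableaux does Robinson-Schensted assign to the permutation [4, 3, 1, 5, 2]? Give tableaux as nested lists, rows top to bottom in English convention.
P = [[1, 2], [3, 5], [4]], Q = [[1, 4], [2, 5], [3]]

Insert each entry of the permutation into P by Schensted row insertion, recording in Q the position of each new cell.

Insert 4: appended to row 1. P = [[4]].
Insert 3: 3 bumps 4 from row 1; 4 starts row 2. P = [[3], [4]].
Insert 1: 1 bumps 3 from row 1; 3 bumps 4 from row 2; 4 starts row 3. P = [[1], [3], [4]].
Insert 5: appended to row 1. P = [[1, 5], [3], [4]].
Insert 2: 2 bumps 5 from row 1; 5 appends to row 2. P = [[1, 2], [3, 5], [4]].

So P = [[1, 2], [3, 5], [4]], Q = [[1, 4], [2, 5], [3]].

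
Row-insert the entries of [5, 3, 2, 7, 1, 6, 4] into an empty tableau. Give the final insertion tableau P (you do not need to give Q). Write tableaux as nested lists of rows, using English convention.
Insert 5: appended to row 1. P = [[5]].
Insert 3: 3 bumps 5 from row 1; 5 starts row 2. P = [[3], [5]].
Insert 2: 2 bumps 3 from row 1; 3 bumps 5 from row 2; 5 starts row 3. P = [[2], [3], [5]].
Insert 7: appended to row 1. P = [[2, 7], [3], [5]].
Insert 1: 1 bumps 2 from row 1; 2 bumps 3 from row 2; 3 bumps 5 from row 3; 5 starts row 4. P = [[1, 7], [2], [3], [5]].
Insert 6: 6 bumps 7 from row 1; 7 appends to row 2. P = [[1, 6], [2, 7], [3], [5]].
Insert 4: 4 bumps 6 from row 1; 6 bumps 7 from row 2; 7 appends to row 3. P = [[1, 4], [2, 6], [3, 7], [5]].

So P = [[1, 4], [2, 6], [3, 7], [5]].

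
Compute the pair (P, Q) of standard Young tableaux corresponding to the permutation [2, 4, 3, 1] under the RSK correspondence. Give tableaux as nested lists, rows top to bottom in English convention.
P = [[1, 3], [2], [4]], Q = [[1, 2], [3], [4]]

Insert each entry of the permutation into P by Schensted row insertion, recording in Q the position of each new cell.

Insert 2: appended to row 1. P = [[2]].
Insert 4: appended to row 1. P = [[2, 4]].
Insert 3: 3 bumps 4 from row 1; 4 starts row 2. P = [[2, 3], [4]].
Insert 1: 1 bumps 2 from row 1; 2 bumps 4 from row 2; 4 starts row 3. P = [[1, 3], [2], [4]].

So P = [[1, 3], [2], [4]], Q = [[1, 2], [3], [4]].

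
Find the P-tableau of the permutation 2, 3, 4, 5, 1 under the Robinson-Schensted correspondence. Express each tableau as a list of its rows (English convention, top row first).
P = [[1, 3, 4, 5], [2]]

Insert 2: appended to row 1. P = [[2]].
Insert 3: appended to row 1. P = [[2, 3]].
Insert 4: appended to row 1. P = [[2, 3, 4]].
Insert 5: appended to row 1. P = [[2, 3, 4, 5]].
Insert 1: 1 bumps 2 from row 1; 2 starts row 2. P = [[1, 3, 4, 5], [2]].

So P = [[1, 3, 4, 5], [2]].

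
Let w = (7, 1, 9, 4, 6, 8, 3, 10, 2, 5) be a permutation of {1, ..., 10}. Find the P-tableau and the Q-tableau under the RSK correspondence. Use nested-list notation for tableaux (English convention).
P = [[1, 2, 5, 8, 10], [3, 6], [4, 9], [7]], Q = [[1, 3, 5, 6, 8], [2, 4], [7, 10], [9]]

Insert each entry of the permutation into P by Schensted row insertion, recording in Q the position of each new cell.

Insert 7: appended to row 1. P = [[7]], Q = [[1]].
Insert 1: 1 bumps 7 from row 1; 7 starts row 2. P = [[1], [7]], Q = [[1], [2]].
Insert 9: appended to row 1. P = [[1, 9], [7]], Q = [[1, 3], [2]].
Insert 4: 4 bumps 9 from row 1; 9 appends to row 2. P = [[1, 4], [7, 9]], Q = [[1, 3], [2, 4]].
Insert 6: appended to row 1. P = [[1, 4, 6], [7, 9]], Q = [[1, 3, 5], [2, 4]].
Insert 8: appended to row 1. P = [[1, 4, 6, 8], [7, 9]], Q = [[1, 3, 5, 6], [2, 4]].
Insert 3: 3 bumps 4 from row 1; 4 bumps 7 from row 2; 7 starts row 3. P = [[1, 3, 6, 8], [4, 9], [7]], Q = [[1, 3, 5, 6], [2, 4], [7]].
Insert 10: appended to row 1. P = [[1, 3, 6, 8, 10], [4, 9], [7]], Q = [[1, 3, 5, 6, 8], [2, 4], [7]].
Insert 2: 2 bumps 3 from row 1; 3 bumps 4 from row 2; 4 bumps 7 from row 3; 7 starts row 4. P = [[1, 2, 6, 8, 10], [3, 9], [4], [7]], Q = [[1, 3, 5, 6, 8], [2, 4], [7], [9]].
Insert 5: 5 bumps 6 from row 1; 6 bumps 9 from row 2; 9 appends to row 3. P = [[1, 2, 5, 8, 10], [3, 6], [4, 9], [7]], Q = [[1, 3, 5, 6, 8], [2, 4], [7, 10], [9]].

So P = [[1, 2, 5, 8, 10], [3, 6], [4, 9], [7]], Q = [[1, 3, 5, 6, 8], [2, 4], [7, 10], [9]].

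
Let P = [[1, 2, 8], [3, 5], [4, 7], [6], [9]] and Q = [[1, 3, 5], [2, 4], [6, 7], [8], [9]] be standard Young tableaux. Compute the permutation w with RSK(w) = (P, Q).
Reverse the RSK construction: for i from n down to 1, find the cell of Q containing i, remove the entry at that cell from P, and reverse-bump it up through P; the value ejected from row 1 is w(i).

Step i=9: Q has 9 at row 5, column 1; remove 9 from row 5 of P and reverse-bump: 9 enters row 4 and ejects 6; 6 enters row 3 and ejects 4; 4 enters row 2 and ejects 3; 3 enters row 1 and ejects 2. So w(9) = 2. P is now [[1, 3, 8], [4, 5], [6, 7], [9]].
Step i=8: Q has 8 at row 4, column 1; remove 9 from row 4 of P and reverse-bump: 9 enters row 3 and ejects 7; 7 enters row 2 and ejects 5; 5 enters row 1 and ejects 3. So w(8) = 3. P is now [[1, 5, 8], [4, 7], [6, 9]].
Step i=7: Q has 7 at row 3, column 2; remove 9 from row 3 of P and reverse-bump: 9 enters row 2 and ejects 7; 7 enters row 1 and ejects 5. So w(7) = 5. P is now [[1, 7, 8], [4, 9], [6]].
Step i=6: Q has 6 at row 3, column 1; remove 6 from row 3 of P and reverse-bump: 6 enters row 2 and ejects 4; 4 enters row 1 and ejects 1. So w(6) = 1. P is now [[4, 7, 8], [6, 9]].
Step i=5: Q has 5 at row 1, column 3; remove that cell from P, ejecting 8. So w(5) = 8. P is now [[4, 7], [6, 9]].
Step i=4: Q has 4 at row 2, column 2; remove 9 from row 2 of P and reverse-bump: 9 enters row 1 and ejects 7. So w(4) = 7. P is now [[4, 9], [6]].
Step i=3: Q has 3 at row 1, column 2; remove that cell from P, ejecting 9. So w(3) = 9. P is now [[4], [6]].
Step i=2: Q has 2 at row 2, column 1; remove 6 from row 2 of P and reverse-bump: 6 enters row 1 and ejects 4. So w(2) = 4. P is now [[6]].
Step i=1: Q has 1 at row 1, column 1; remove that cell from P, ejecting 6. So w(1) = 6. P is now [].

So w = 6 4 9 7 8 1 5 3 2.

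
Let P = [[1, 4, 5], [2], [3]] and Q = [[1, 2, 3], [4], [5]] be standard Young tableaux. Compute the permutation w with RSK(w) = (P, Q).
Reverse the RSK construction: for i from n down to 1, find the cell of Q containing i, remove the entry at that cell from P, and reverse-bump it up through P; the value ejected from row 1 is w(i).

Step i=5: Q has 5 at row 3, column 1; remove 3 from row 3 of P and reverse-bump: 3 enters row 2 and ejects 2; 2 enters row 1 and ejects 1. So w(5) = 1. P is now [[2, 4, 5], [3]].
Step i=4: Q has 4 at row 2, column 1; remove 3 from row 2 of P and reverse-bump: 3 enters row 1 and ejects 2. So w(4) = 2. P is now [[3, 4, 5]].
Step i=3: Q has 3 at row 1, column 3; remove that cell from P, ejecting 5. So w(3) = 5. P is now [[3, 4]].
Step i=2: Q has 2 at row 1, column 2; remove that cell from P, ejecting 4. So w(2) = 4. P is now [[3]].
Step i=1: Q has 1 at row 1, column 1; remove that cell from P, ejecting 3. So w(1) = 3. P is now [].

So w = 3 4 5 2 1.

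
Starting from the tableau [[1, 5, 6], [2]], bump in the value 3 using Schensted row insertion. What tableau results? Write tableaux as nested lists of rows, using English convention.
In row 1, 3 replaces 5 (the leftmost entry greater than 3); 5 is bumped to row 2. 5 is appended to row 2. The new tableau is [[1, 3, 6], [2, 5]].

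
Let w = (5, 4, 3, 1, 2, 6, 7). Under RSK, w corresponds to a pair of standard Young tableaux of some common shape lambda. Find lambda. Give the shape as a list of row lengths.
[4, 1, 1, 1]

Row-insert each entry into an empty tableau.

After inserting 5: P = [[5]].
After inserting 4: P = [[4], [5]].
After inserting 3: P = [[3], [4], [5]].
After inserting 1: P = [[1], [3], [4], [5]].
After inserting 2: P = [[1, 2], [3], [4], [5]].
After inserting 6: P = [[1, 2, 6], [3], [4], [5]].
After inserting 7: P = [[1, 2, 6, 7], [3], [4], [5]].

The final insertion tableau P = [[1, 2, 6, 7], [3], [4], [5]] has shape [4, 1, 1, 1].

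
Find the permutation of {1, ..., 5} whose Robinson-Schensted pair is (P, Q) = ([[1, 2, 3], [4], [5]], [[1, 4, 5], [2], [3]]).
5 4 1 2 3

Reverse the RSK construction: for i from n down to 1, find the cell of Q containing i, remove the entry at that cell from P, and reverse-bump it up through P; the value ejected from row 1 is w(i).

Step i=5: Q has 5 at row 1, column 3; remove that cell from P, ejecting 3. So w(5) = 3. P is now [[1, 2], [4], [5]].
Step i=4: Q has 4 at row 1, column 2; remove that cell from P, ejecting 2. So w(4) = 2. P is now [[1], [4], [5]].
Step i=3: Q has 3 at row 3, column 1; remove 5 from row 3 of P and reverse-bump: 5 enters row 2 and ejects 4; 4 enters row 1 and ejects 1. So w(3) = 1. P is now [[4], [5]].
Step i=2: Q has 2 at row 2, column 1; remove 5 from row 2 of P and reverse-bump: 5 enters row 1 and ejects 4. So w(2) = 4. P is now [[5]].
Step i=1: Q has 1 at row 1, column 1; remove that cell from P, ejecting 5. So w(1) = 5. P is now [].

So w = 5 4 1 2 3.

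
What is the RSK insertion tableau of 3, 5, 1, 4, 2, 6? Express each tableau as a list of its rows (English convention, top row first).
After inserting 3: P = [[3]].
After inserting 5: P = [[3, 5]].
After inserting 1: P = [[1, 5], [3]].
After inserting 4: P = [[1, 4], [3, 5]].
After inserting 2: P = [[1, 2], [3, 4], [5]].
After inserting 6: P = [[1, 2, 6], [3, 4], [5]].

So P = [[1, 2, 6], [3, 4], [5]].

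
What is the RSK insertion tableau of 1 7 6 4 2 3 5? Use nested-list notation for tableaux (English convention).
P = [[1, 2, 3, 5], [4], [6], [7]]

After inserting 1: P = [[1]].
After inserting 7: P = [[1, 7]].
After inserting 6: P = [[1, 6], [7]].
After inserting 4: P = [[1, 4], [6], [7]].
After inserting 2: P = [[1, 2], [4], [6], [7]].
After inserting 3: P = [[1, 2, 3], [4], [6], [7]].
After inserting 5: P = [[1, 2, 3, 5], [4], [6], [7]].

So P = [[1, 2, 3, 5], [4], [6], [7]].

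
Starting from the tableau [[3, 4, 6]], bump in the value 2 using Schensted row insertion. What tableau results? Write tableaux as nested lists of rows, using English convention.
[[2, 4, 6], [3]]

In row 1, 2 replaces 3 (the leftmost entry greater than 2); 3 is bumped to row 2. 3 starts a new row 2. The new tableau is [[2, 4, 6], [3]].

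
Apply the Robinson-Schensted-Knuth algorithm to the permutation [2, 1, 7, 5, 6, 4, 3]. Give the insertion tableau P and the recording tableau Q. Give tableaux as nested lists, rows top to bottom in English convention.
P = [[1, 3, 6], [2, 4], [5], [7]], Q = [[1, 3, 5], [2, 4], [6], [7]]

Insert each entry of the permutation into P by Schensted row insertion, recording in Q the position of each new cell.

Insert 2: appended to row 1. P = [[2]], Q = [[1]].
Insert 1: 1 bumps 2 from row 1; 2 starts row 2. P = [[1], [2]], Q = [[1], [2]].
Insert 7: appended to row 1. P = [[1, 7], [2]], Q = [[1, 3], [2]].
Insert 5: 5 bumps 7 from row 1; 7 appends to row 2. P = [[1, 5], [2, 7]], Q = [[1, 3], [2, 4]].
Insert 6: appended to row 1. P = [[1, 5, 6], [2, 7]], Q = [[1, 3, 5], [2, 4]].
Insert 4: 4 bumps 5 from row 1; 5 bumps 7 from row 2; 7 starts row 3. P = [[1, 4, 6], [2, 5], [7]], Q = [[1, 3, 5], [2, 4], [6]].
Insert 3: 3 bumps 4 from row 1; 4 bumps 5 from row 2; 5 bumps 7 from row 3; 7 starts row 4. P = [[1, 3, 6], [2, 4], [5], [7]], Q = [[1, 3, 5], [2, 4], [6], [7]].

So P = [[1, 3, 6], [2, 4], [5], [7]], Q = [[1, 3, 5], [2, 4], [6], [7]].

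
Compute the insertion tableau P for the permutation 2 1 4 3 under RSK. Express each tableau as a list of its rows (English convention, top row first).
Insert 2: appended to row 1. P = [[2]].
Insert 1: 1 bumps 2 from row 1; 2 starts row 2. P = [[1], [2]].
Insert 4: appended to row 1. P = [[1, 4], [2]].
Insert 3: 3 bumps 4 from row 1; 4 appends to row 2. P = [[1, 3], [2, 4]].

So P = [[1, 3], [2, 4]].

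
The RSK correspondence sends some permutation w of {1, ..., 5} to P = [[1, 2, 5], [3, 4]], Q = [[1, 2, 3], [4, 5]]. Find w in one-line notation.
3 4 5 1 2

Reverse the RSK construction: for i from n down to 1, find the cell of Q containing i, remove the entry at that cell from P, and reverse-bump it up through P; the value ejected from row 1 is w(i).

Step i=5: Q has 5 at row 2, column 2; remove 4 from row 2 of P and reverse-bump: 4 enters row 1 and ejects 2. So w(5) = 2. P is now [[1, 4, 5], [3]].
Step i=4: Q has 4 at row 2, column 1; remove 3 from row 2 of P and reverse-bump: 3 enters row 1 and ejects 1. So w(4) = 1. P is now [[3, 4, 5]].
Step i=3: Q has 3 at row 1, column 3; remove that cell from P, ejecting 5. So w(3) = 5. P is now [[3, 4]].
Step i=2: Q has 2 at row 1, column 2; remove that cell from P, ejecting 4. So w(2) = 4. P is now [[3]].
Step i=1: Q has 1 at row 1, column 1; remove that cell from P, ejecting 3. So w(1) = 3. P is now [].

So w = 3 4 5 1 2.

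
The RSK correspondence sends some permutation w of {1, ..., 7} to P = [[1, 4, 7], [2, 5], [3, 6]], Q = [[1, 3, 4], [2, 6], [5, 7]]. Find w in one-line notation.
3 2 6 7 1 5 4

Reverse the RSK construction: for i from n down to 1, find the cell of Q containing i, remove the entry at that cell from P, and reverse-bump it up through P; the value ejected from row 1 is w(i).

Step i=7: Q has 7 at row 3, column 2; remove 6 from row 3 of P and reverse-bump: 6 enters row 2 and ejects 5; 5 enters row 1 and ejects 4. So w(7) = 4. P is now [[1, 5, 7], [2, 6], [3]].
Step i=6: Q has 6 at row 2, column 2; remove 6 from row 2 of P and reverse-bump: 6 enters row 1 and ejects 5. So w(6) = 5. P is now [[1, 6, 7], [2], [3]].
Step i=5: Q has 5 at row 3, column 1; remove 3 from row 3 of P and reverse-bump: 3 enters row 2 and ejects 2; 2 enters row 1 and ejects 1. So w(5) = 1. P is now [[2, 6, 7], [3]].
Step i=4: Q has 4 at row 1, column 3; remove that cell from P, ejecting 7. So w(4) = 7. P is now [[2, 6], [3]].
Step i=3: Q has 3 at row 1, column 2; remove that cell from P, ejecting 6. So w(3) = 6. P is now [[2], [3]].
Step i=2: Q has 2 at row 2, column 1; remove 3 from row 2 of P and reverse-bump: 3 enters row 1 and ejects 2. So w(2) = 2. P is now [[3]].
Step i=1: Q has 1 at row 1, column 1; remove that cell from P, ejecting 3. So w(1) = 3. P is now [].

So w = 3 2 6 7 1 5 4.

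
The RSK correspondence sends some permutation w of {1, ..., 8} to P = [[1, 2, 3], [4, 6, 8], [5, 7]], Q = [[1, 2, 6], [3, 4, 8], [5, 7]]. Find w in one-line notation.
5 7 4 6 1 8 2 3

Reverse the RSK construction: for i from n down to 1, find the cell of Q containing i, remove the entry at that cell from P, and reverse-bump it up through P; the value ejected from row 1 is w(i).

Step i=8: Q has 8 at row 2, column 3; remove 8 from row 2 of P and reverse-bump: 8 enters row 1 and ejects 3. So w(8) = 3. P is now [[1, 2, 8], [4, 6], [5, 7]].
Step i=7: Q has 7 at row 3, column 2; remove 7 from row 3 of P and reverse-bump: 7 enters row 2 and ejects 6; 6 enters row 1 and ejects 2. So w(7) = 2. P is now [[1, 6, 8], [4, 7], [5]].
Step i=6: Q has 6 at row 1, column 3; remove that cell from P, ejecting 8. So w(6) = 8. P is now [[1, 6], [4, 7], [5]].
Step i=5: Q has 5 at row 3, column 1; remove 5 from row 3 of P and reverse-bump: 5 enters row 2 and ejects 4; 4 enters row 1 and ejects 1. So w(5) = 1. P is now [[4, 6], [5, 7]].
Step i=4: Q has 4 at row 2, column 2; remove 7 from row 2 of P and reverse-bump: 7 enters row 1 and ejects 6. So w(4) = 6. P is now [[4, 7], [5]].
Step i=3: Q has 3 at row 2, column 1; remove 5 from row 2 of P and reverse-bump: 5 enters row 1 and ejects 4. So w(3) = 4. P is now [[5, 7]].
Step i=2: Q has 2 at row 1, column 2; remove that cell from P, ejecting 7. So w(2) = 7. P is now [[5]].
Step i=1: Q has 1 at row 1, column 1; remove that cell from P, ejecting 5. So w(1) = 5. P is now [].

So w = 5 7 4 6 1 8 2 3.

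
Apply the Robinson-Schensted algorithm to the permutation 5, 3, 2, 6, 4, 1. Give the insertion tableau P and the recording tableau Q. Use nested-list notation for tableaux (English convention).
Insert each entry of the permutation into P by Schensted row insertion, recording in Q the position of each new cell.

Insert 5: appended to row 1. P = [[5]].
Insert 3: 3 bumps 5 from row 1; 5 starts row 2. P = [[3], [5]].
Insert 2: 2 bumps 3 from row 1; 3 bumps 5 from row 2; 5 starts row 3. P = [[2], [3], [5]].
Insert 6: appended to row 1. P = [[2, 6], [3], [5]].
Insert 4: 4 bumps 6 from row 1; 6 appends to row 2. P = [[2, 4], [3, 6], [5]].
Insert 1: 1 bumps 2 from row 1; 2 bumps 3 from row 2; 3 bumps 5 from row 3; 5 starts row 4. P = [[1, 4], [2, 6], [3], [5]].

So P = [[1, 4], [2, 6], [3], [5]], Q = [[1, 4], [2, 5], [3], [6]].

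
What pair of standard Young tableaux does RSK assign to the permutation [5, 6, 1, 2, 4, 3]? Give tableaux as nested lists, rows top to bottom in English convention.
P = [[1, 2, 3], [4, 6], [5]], Q = [[1, 2, 5], [3, 4], [6]]

Insert each entry of the permutation into P by Schensted row insertion, recording in Q the position of each new cell.

Insert 5: appended to row 1. P = [[5]].
Insert 6: appended to row 1. P = [[5, 6]].
Insert 1: 1 bumps 5 from row 1; 5 starts row 2. P = [[1, 6], [5]].
Insert 2: 2 bumps 6 from row 1; 6 appends to row 2. P = [[1, 2], [5, 6]].
Insert 4: appended to row 1. P = [[1, 2, 4], [5, 6]].
Insert 3: 3 bumps 4 from row 1; 4 bumps 5 from row 2; 5 starts row 3. P = [[1, 2, 3], [4, 6], [5]].

So P = [[1, 2, 3], [4, 6], [5]], Q = [[1, 2, 5], [3, 4], [6]].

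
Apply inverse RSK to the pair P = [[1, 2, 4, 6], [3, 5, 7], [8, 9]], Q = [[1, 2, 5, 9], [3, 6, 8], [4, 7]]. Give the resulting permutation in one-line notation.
Reverse RSK: for i = n, n-1, ..., 1, locate i in Q, remove the corresponding corner cell from P, and reverse-bump its entry up through P; the value ejected from row 1 is w(i).

So w = 3 8 5 1 9 7 2 4 6.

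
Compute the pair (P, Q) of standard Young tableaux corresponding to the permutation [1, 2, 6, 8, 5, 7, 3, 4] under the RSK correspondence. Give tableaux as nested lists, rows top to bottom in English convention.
P = [[1, 2, 3, 4], [5, 7], [6, 8]], Q = [[1, 2, 3, 4], [5, 6], [7, 8]]

Insert each entry of the permutation into P by Schensted row insertion, recording in Q the position of each new cell.

After inserting 1: P = [[1]].
After inserting 2: P = [[1, 2]].
After inserting 6: P = [[1, 2, 6]].
After inserting 8: P = [[1, 2, 6, 8]].
After inserting 5: P = [[1, 2, 5, 8], [6]].
After inserting 7: P = [[1, 2, 5, 7], [6, 8]].
After inserting 3: P = [[1, 2, 3, 7], [5, 8], [6]].
After inserting 4: P = [[1, 2, 3, 4], [5, 7], [6, 8]].

So P = [[1, 2, 3, 4], [5, 7], [6, 8]], Q = [[1, 2, 3, 4], [5, 6], [7, 8]].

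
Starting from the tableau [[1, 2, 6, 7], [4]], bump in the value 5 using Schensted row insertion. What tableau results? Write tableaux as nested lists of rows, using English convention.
In row 1, 5 replaces 6 (the leftmost entry greater than 5); 6 is bumped to row 2. 6 is appended to row 2. The new tableau is [[1, 2, 5, 7], [4, 6]].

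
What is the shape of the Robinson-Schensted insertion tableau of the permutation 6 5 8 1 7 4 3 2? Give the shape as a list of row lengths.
Row-insert each entry into an empty tableau.

After inserting 6: P = [[6]].
After inserting 5: P = [[5], [6]].
After inserting 8: P = [[5, 8], [6]].
After inserting 1: P = [[1, 8], [5], [6]].
After inserting 7: P = [[1, 7], [5, 8], [6]].
After inserting 4: P = [[1, 4], [5, 7], [6, 8]].
After inserting 3: P = [[1, 3], [4, 7], [5, 8], [6]].
After inserting 2: P = [[1, 2], [3, 7], [4, 8], [5], [6]].

The final insertion tableau P = [[1, 2], [3, 7], [4, 8], [5], [6]] has shape [2, 2, 2, 1, 1].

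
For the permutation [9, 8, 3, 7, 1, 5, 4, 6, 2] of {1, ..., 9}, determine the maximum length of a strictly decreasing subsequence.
6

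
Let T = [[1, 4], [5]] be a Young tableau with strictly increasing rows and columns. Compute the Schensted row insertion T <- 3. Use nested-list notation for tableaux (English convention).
In row 1, 3 replaces 4 (the leftmost entry greater than 3); 4 is bumped to row 2. In row 2, 4 replaces 5 (the leftmost entry greater than 4); 5 is bumped to row 3. 5 starts a new row 3. The new tableau is [[1, 3], [4], [5]].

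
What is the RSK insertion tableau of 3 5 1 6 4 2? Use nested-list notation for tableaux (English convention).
P = [[1, 2, 6], [3, 4], [5]]

After inserting 3: P = [[3]].
After inserting 5: P = [[3, 5]].
After inserting 1: P = [[1, 5], [3]].
After inserting 6: P = [[1, 5, 6], [3]].
After inserting 4: P = [[1, 4, 6], [3, 5]].
After inserting 2: P = [[1, 2, 6], [3, 4], [5]].

So P = [[1, 2, 6], [3, 4], [5]].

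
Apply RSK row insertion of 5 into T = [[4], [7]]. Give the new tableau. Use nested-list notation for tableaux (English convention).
5 is larger than every entry of row 1, so it is appended to row 1. The new tableau is [[4, 5], [7]].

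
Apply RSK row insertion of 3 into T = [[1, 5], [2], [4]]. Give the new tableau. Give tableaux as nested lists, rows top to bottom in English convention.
[[1, 3], [2, 5], [4]]

In row 1, 3 replaces 5 (the leftmost entry greater than 3); 5 is bumped to row 2. 5 is appended to row 2. The new tableau is [[1, 3], [2, 5], [4]].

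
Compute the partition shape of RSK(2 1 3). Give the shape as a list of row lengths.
[2, 1]

RSK row insertion gives P = [[1, 3], [2]], which has shape [2, 1].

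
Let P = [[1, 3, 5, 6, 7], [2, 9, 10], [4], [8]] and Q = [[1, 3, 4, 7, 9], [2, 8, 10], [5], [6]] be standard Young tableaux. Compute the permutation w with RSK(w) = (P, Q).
8 2 4 5 3 1 9 6 10 7

Reverse RSK: for i = n, n-1, ..., 1, locate i in Q, remove the corresponding corner cell from P, and reverse-bump its entry up through P; the value ejected from row 1 is w(i).

So w = 8 2 4 5 3 1 9 6 10 7.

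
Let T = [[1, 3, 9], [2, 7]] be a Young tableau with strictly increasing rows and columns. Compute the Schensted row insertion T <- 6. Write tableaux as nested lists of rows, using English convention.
In row 1, 6 replaces 9 (the leftmost entry greater than 6); 9 is bumped to row 2. 9 is appended to row 2. The new tableau is [[1, 3, 6], [2, 7, 9]].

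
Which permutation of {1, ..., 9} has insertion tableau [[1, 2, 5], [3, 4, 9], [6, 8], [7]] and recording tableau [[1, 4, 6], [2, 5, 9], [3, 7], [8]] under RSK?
Reverse the RSK construction: for i from n down to 1, find the cell of Q containing i, remove the entry at that cell from P, and reverse-bump it up through P; the value ejected from row 1 is w(i).

Step i=9: Q has 9 at row 2, column 3; remove 9 from row 2 of P and reverse-bump: 9 enters row 1 and ejects 5. So w(9) = 5. P is now [[1, 2, 9], [3, 4], [6, 8], [7]].
Step i=8: Q has 8 at row 4, column 1; remove 7 from row 4 of P and reverse-bump: 7 enters row 3 and ejects 6; 6 enters row 2 and ejects 4; 4 enters row 1 and ejects 2. So w(8) = 2. P is now [[1, 4, 9], [3, 6], [7, 8]].
Step i=7: Q has 7 at row 3, column 2; remove 8 from row 3 of P and reverse-bump: 8 enters row 2 and ejects 6; 6 enters row 1 and ejects 4. So w(7) = 4. P is now [[1, 6, 9], [3, 8], [7]].
Step i=6: Q has 6 at row 1, column 3; remove that cell from P, ejecting 9. So w(6) = 9. P is now [[1, 6], [3, 8], [7]].
Step i=5: Q has 5 at row 2, column 2; remove 8 from row 2 of P and reverse-bump: 8 enters row 1 and ejects 6. So w(5) = 6. P is now [[1, 8], [3], [7]].
Step i=4: Q has 4 at row 1, column 2; remove that cell from P, ejecting 8. So w(4) = 8. P is now [[1], [3], [7]].
Step i=3: Q has 3 at row 3, column 1; remove 7 from row 3 of P and reverse-bump: 7 enters row 2 and ejects 3; 3 enters row 1 and ejects 1. So w(3) = 1. P is now [[3], [7]].
Step i=2: Q has 2 at row 2, column 1; remove 7 from row 2 of P and reverse-bump: 7 enters row 1 and ejects 3. So w(2) = 3. P is now [[7]].
Step i=1: Q has 1 at row 1, column 1; remove that cell from P, ejecting 7. So w(1) = 7. P is now [].

So w = 7 3 1 8 6 9 4 2 5.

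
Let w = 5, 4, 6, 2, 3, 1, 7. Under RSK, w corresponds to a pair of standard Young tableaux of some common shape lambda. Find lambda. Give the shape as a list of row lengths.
Row-insert each entry into an empty tableau.

After inserting 5: P = [[5]].
After inserting 4: P = [[4], [5]].
After inserting 6: P = [[4, 6], [5]].
After inserting 2: P = [[2, 6], [4], [5]].
After inserting 3: P = [[2, 3], [4, 6], [5]].
After inserting 1: P = [[1, 3], [2, 6], [4], [5]].
After inserting 7: P = [[1, 3, 7], [2, 6], [4], [5]].

The final insertion tableau P = [[1, 3, 7], [2, 6], [4], [5]] has shape [3, 2, 1, 1].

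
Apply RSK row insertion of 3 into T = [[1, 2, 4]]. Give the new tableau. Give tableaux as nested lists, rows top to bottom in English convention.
[[1, 2, 3], [4]]

In row 1, 3 replaces 4 (the leftmost entry greater than 3); 4 is bumped to row 2. 4 starts a new row 2. The new tableau is [[1, 2, 3], [4]].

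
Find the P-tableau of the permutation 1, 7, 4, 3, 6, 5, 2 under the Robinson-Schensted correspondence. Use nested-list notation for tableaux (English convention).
Insert 1: appended to row 1. P = [[1]].
Insert 7: appended to row 1. P = [[1, 7]].
Insert 4: 4 bumps 7 from row 1; 7 starts row 2. P = [[1, 4], [7]].
Insert 3: 3 bumps 4 from row 1; 4 bumps 7 from row 2; 7 starts row 3. P = [[1, 3], [4], [7]].
Insert 6: appended to row 1. P = [[1, 3, 6], [4], [7]].
Insert 5: 5 bumps 6 from row 1; 6 appends to row 2. P = [[1, 3, 5], [4, 6], [7]].
Insert 2: 2 bumps 3 from row 1; 3 bumps 4 from row 2; 4 bumps 7 from row 3; 7 starts row 4. P = [[1, 2, 5], [3, 6], [4], [7]].

So P = [[1, 2, 5], [3, 6], [4], [7]].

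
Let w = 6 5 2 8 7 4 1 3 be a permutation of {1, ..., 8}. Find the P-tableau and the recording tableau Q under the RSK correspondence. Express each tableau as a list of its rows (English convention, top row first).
P = [[1, 3], [2, 4], [5, 7], [6, 8]], Q = [[1, 4], [2, 5], [3, 6], [7, 8]]

Insert each entry of the permutation into P by Schensted row insertion, recording in Q the position of each new cell.

Insert 6: appended to row 1. P = [[6]].
Insert 5: 5 bumps 6 from row 1; 6 starts row 2. P = [[5], [6]].
Insert 2: 2 bumps 5 from row 1; 5 bumps 6 from row 2; 6 starts row 3. P = [[2], [5], [6]].
Insert 8: appended to row 1. P = [[2, 8], [5], [6]].
Insert 7: 7 bumps 8 from row 1; 8 appends to row 2. P = [[2, 7], [5, 8], [6]].
Insert 4: 4 bumps 7 from row 1; 7 bumps 8 from row 2; 8 appends to row 3. P = [[2, 4], [5, 7], [6, 8]].
Insert 1: 1 bumps 2 from row 1; 2 bumps 5 from row 2; 5 bumps 6 from row 3; 6 starts row 4. P = [[1, 4], [2, 7], [5, 8], [6]].
Insert 3: 3 bumps 4 from row 1; 4 bumps 7 from row 2; 7 bumps 8 from row 3; 8 appends to row 4. P = [[1, 3], [2, 4], [5, 7], [6, 8]].

So P = [[1, 3], [2, 4], [5, 7], [6, 8]], Q = [[1, 4], [2, 5], [3, 6], [7, 8]].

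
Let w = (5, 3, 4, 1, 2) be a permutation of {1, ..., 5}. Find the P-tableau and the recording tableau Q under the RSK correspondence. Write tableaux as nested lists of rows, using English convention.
Insert each entry of the permutation into P by Schensted row insertion, recording in Q the position of each new cell.

Insert 5: appended to row 1. P = [[5]].
Insert 3: 3 bumps 5 from row 1; 5 starts row 2. P = [[3], [5]].
Insert 4: appended to row 1. P = [[3, 4], [5]].
Insert 1: 1 bumps 3 from row 1; 3 bumps 5 from row 2; 5 starts row 3. P = [[1, 4], [3], [5]].
Insert 2: 2 bumps 4 from row 1; 4 appends to row 2. P = [[1, 2], [3, 4], [5]].

So P = [[1, 2], [3, 4], [5]], Q = [[1, 3], [2, 5], [4]].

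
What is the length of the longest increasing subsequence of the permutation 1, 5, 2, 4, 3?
3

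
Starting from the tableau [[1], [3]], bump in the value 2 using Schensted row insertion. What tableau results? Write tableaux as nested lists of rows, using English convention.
2 is larger than every entry of row 1, so it is appended to row 1. The new tableau is [[1, 2], [3]].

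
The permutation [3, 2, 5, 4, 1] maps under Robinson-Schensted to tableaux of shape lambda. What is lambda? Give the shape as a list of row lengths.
[2, 2, 1]

Row-insert each entry into an empty tableau.

After inserting 3: P = [[3]].
After inserting 2: P = [[2], [3]].
After inserting 5: P = [[2, 5], [3]].
After inserting 4: P = [[2, 4], [3, 5]].
After inserting 1: P = [[1, 4], [2, 5], [3]].

The final insertion tableau P = [[1, 4], [2, 5], [3]] has shape [2, 2, 1].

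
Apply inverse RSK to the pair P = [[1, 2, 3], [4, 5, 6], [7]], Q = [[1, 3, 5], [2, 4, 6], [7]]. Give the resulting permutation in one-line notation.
4 1 5 2 7 6 3

Reverse the RSK construction: for i from n down to 1, find the cell of Q containing i, remove the entry at that cell from P, and reverse-bump it up through P; the value ejected from row 1 is w(i).

Step i=7: Q has 7 at row 3, column 1; remove 7 from row 3 of P and reverse-bump: 7 enters row 2 and ejects 6; 6 enters row 1 and ejects 3. So w(7) = 3. P is now [[1, 2, 6], [4, 5, 7]].
Step i=6: Q has 6 at row 2, column 3; remove 7 from row 2 of P and reverse-bump: 7 enters row 1 and ejects 6. So w(6) = 6. P is now [[1, 2, 7], [4, 5]].
Step i=5: Q has 5 at row 1, column 3; remove that cell from P, ejecting 7. So w(5) = 7. P is now [[1, 2], [4, 5]].
Step i=4: Q has 4 at row 2, column 2; remove 5 from row 2 of P and reverse-bump: 5 enters row 1 and ejects 2. So w(4) = 2. P is now [[1, 5], [4]].
Step i=3: Q has 3 at row 1, column 2; remove that cell from P, ejecting 5. So w(3) = 5. P is now [[1], [4]].
Step i=2: Q has 2 at row 2, column 1; remove 4 from row 2 of P and reverse-bump: 4 enters row 1 and ejects 1. So w(2) = 1. P is now [[4]].
Step i=1: Q has 1 at row 1, column 1; remove that cell from P, ejecting 4. So w(1) = 4. P is now [].

So w = 4 1 5 2 7 6 3.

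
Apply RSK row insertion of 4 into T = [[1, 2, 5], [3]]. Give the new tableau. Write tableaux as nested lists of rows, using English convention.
In row 1, 4 replaces 5 (the leftmost entry greater than 4); 5 is bumped to row 2. 5 is appended to row 2. The new tableau is [[1, 2, 4], [3, 5]].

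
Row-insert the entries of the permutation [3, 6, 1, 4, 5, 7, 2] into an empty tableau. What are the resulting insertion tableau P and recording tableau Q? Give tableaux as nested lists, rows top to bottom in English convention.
P = [[1, 2, 5, 7], [3, 4], [6]], Q = [[1, 2, 5, 6], [3, 4], [7]]

Insert each entry of the permutation into P by Schensted row insertion, recording in Q the position of each new cell.

Insert 3: appended to row 1. P = [[3]].
Insert 6: appended to row 1. P = [[3, 6]].
Insert 1: 1 bumps 3 from row 1; 3 starts row 2. P = [[1, 6], [3]].
Insert 4: 4 bumps 6 from row 1; 6 appends to row 2. P = [[1, 4], [3, 6]].
Insert 5: appended to row 1. P = [[1, 4, 5], [3, 6]].
Insert 7: appended to row 1. P = [[1, 4, 5, 7], [3, 6]].
Insert 2: 2 bumps 4 from row 1; 4 bumps 6 from row 2; 6 starts row 3. P = [[1, 2, 5, 7], [3, 4], [6]].

So P = [[1, 2, 5, 7], [3, 4], [6]], Q = [[1, 2, 5, 6], [3, 4], [7]].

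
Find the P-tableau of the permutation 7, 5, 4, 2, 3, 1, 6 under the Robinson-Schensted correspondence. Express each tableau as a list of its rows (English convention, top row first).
After inserting 7: P = [[7]].
After inserting 5: P = [[5], [7]].
After inserting 4: P = [[4], [5], [7]].
After inserting 2: P = [[2], [4], [5], [7]].
After inserting 3: P = [[2, 3], [4], [5], [7]].
After inserting 1: P = [[1, 3], [2], [4], [5], [7]].
After inserting 6: P = [[1, 3, 6], [2], [4], [5], [7]].

So P = [[1, 3, 6], [2], [4], [5], [7]].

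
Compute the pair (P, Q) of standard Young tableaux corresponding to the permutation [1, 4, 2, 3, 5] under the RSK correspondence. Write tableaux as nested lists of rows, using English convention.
Insert each entry of the permutation into P by Schensted row insertion, recording in Q the position of each new cell.

Insert 1: appended to row 1. P = [[1]], Q = [[1]].
Insert 4: appended to row 1. P = [[1, 4]], Q = [[1, 2]].
Insert 2: 2 bumps 4 from row 1; 4 starts row 2. P = [[1, 2], [4]], Q = [[1, 2], [3]].
Insert 3: appended to row 1. P = [[1, 2, 3], [4]], Q = [[1, 2, 4], [3]].
Insert 5: appended to row 1. P = [[1, 2, 3, 5], [4]], Q = [[1, 2, 4, 5], [3]].

So P = [[1, 2, 3, 5], [4]], Q = [[1, 2, 4, 5], [3]].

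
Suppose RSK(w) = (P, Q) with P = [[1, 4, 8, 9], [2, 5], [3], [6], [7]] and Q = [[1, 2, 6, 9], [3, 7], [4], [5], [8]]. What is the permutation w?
Reverse the RSK construction: for i from n down to 1, find the cell of Q containing i, remove the entry at that cell from P, and reverse-bump it up through P; the value ejected from row 1 is w(i).

Step i=9: Q has 9 at row 1, column 4; remove that cell from P, ejecting 9. So w(9) = 9. P is now [[1, 4, 8], [2, 5], [3], [6], [7]].
Step i=8: Q has 8 at row 5, column 1; remove 7 from row 5 of P and reverse-bump: 7 enters row 4 and ejects 6; 6 enters row 3 and ejects 3; 3 enters row 2 and ejects 2; 2 enters row 1 and ejects 1. So w(8) = 1. P is now [[2, 4, 8], [3, 5], [6], [7]].
Step i=7: Q has 7 at row 2, column 2; remove 5 from row 2 of P and reverse-bump: 5 enters row 1 and ejects 4. So w(7) = 4. P is now [[2, 5, 8], [3], [6], [7]].
Step i=6: Q has 6 at row 1, column 3; remove that cell from P, ejecting 8. So w(6) = 8. P is now [[2, 5], [3], [6], [7]].
Step i=5: Q has 5 at row 4, column 1; remove 7 from row 4 of P and reverse-bump: 7 enters row 3 and ejects 6; 6 enters row 2 and ejects 3; 3 enters row 1 and ejects 2. So w(5) = 2. P is now [[3, 5], [6], [7]].
Step i=4: Q has 4 at row 3, column 1; remove 7 from row 3 of P and reverse-bump: 7 enters row 2 and ejects 6; 6 enters row 1 and ejects 5. So w(4) = 5. P is now [[3, 6], [7]].
Step i=3: Q has 3 at row 2, column 1; remove 7 from row 2 of P and reverse-bump: 7 enters row 1 and ejects 6. So w(3) = 6. P is now [[3, 7]].
Step i=2: Q has 2 at row 1, column 2; remove that cell from P, ejecting 7. So w(2) = 7. P is now [[3]].
Step i=1: Q has 1 at row 1, column 1; remove that cell from P, ejecting 3. So w(1) = 3. P is now [].

So w = 3 7 6 5 2 8 4 1 9.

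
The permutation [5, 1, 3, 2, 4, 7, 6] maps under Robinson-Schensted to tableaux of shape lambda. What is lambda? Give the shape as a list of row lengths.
[4, 2, 1]

Row-insert each entry into an empty tableau.

After inserting 5: P = [[5]].
After inserting 1: P = [[1], [5]].
After inserting 3: P = [[1, 3], [5]].
After inserting 2: P = [[1, 2], [3], [5]].
After inserting 4: P = [[1, 2, 4], [3], [5]].
After inserting 7: P = [[1, 2, 4, 7], [3], [5]].
After inserting 6: P = [[1, 2, 4, 6], [3, 7], [5]].

The final insertion tableau P = [[1, 2, 4, 6], [3, 7], [5]] has shape [4, 2, 1].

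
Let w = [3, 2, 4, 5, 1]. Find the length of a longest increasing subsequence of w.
3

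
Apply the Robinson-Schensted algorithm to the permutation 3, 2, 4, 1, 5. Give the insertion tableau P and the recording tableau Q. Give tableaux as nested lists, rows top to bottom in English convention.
Insert each entry of the permutation into P by Schensted row insertion, recording in Q the position of each new cell.

Insert 3: appended to row 1. P = [[3]].
Insert 2: 2 bumps 3 from row 1; 3 starts row 2. P = [[2], [3]].
Insert 4: appended to row 1. P = [[2, 4], [3]].
Insert 1: 1 bumps 2 from row 1; 2 bumps 3 from row 2; 3 starts row 3. P = [[1, 4], [2], [3]].
Insert 5: appended to row 1. P = [[1, 4, 5], [2], [3]].

So P = [[1, 4, 5], [2], [3]], Q = [[1, 3, 5], [2], [4]].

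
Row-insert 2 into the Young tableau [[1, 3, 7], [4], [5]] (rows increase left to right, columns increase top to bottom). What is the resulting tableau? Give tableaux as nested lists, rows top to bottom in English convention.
[[1, 2, 7], [3], [4], [5]]

In row 1, 2 replaces 3 (the leftmost entry greater than 2); 3 is bumped to row 2. In row 2, 3 replaces 4 (the leftmost entry greater than 3); 4 is bumped to row 3. In row 3, 4 replaces 5 (the leftmost entry greater than 4); 5 is bumped to row 4. 5 starts a new row 4. The new tableau is [[1, 2, 7], [3], [4], [5]].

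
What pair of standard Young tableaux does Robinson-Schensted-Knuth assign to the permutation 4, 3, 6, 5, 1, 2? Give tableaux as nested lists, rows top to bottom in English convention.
Insert each entry of the permutation into P by Schensted row insertion, recording in Q the position of each new cell.

After inserting 4: P = [[4]].
After inserting 3: P = [[3], [4]].
After inserting 6: P = [[3, 6], [4]].
After inserting 5: P = [[3, 5], [4, 6]].
After inserting 1: P = [[1, 5], [3, 6], [4]].
After inserting 2: P = [[1, 2], [3, 5], [4, 6]].

So P = [[1, 2], [3, 5], [4, 6]], Q = [[1, 3], [2, 4], [5, 6]].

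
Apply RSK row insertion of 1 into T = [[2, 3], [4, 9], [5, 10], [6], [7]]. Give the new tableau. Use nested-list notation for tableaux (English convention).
[[1, 3], [2, 9], [4, 10], [5], [6], [7]]

In row 1, 1 replaces 2 (the leftmost entry greater than 1); 2 is bumped to row 2. In row 2, 2 replaces 4 (the leftmost entry greater than 2); 4 is bumped to row 3. In row 3, 4 replaces 5 (the leftmost entry greater than 4); 5 is bumped to row 4. In row 4, 5 replaces 6 (the leftmost entry greater than 5); 6 is bumped to row 5. In row 5, 6 replaces 7 (the leftmost entry greater than 6); 7 is bumped to row 6. 7 starts a new row 6. The new tableau is [[1, 3], [2, 9], [4, 10], [5], [6], [7]].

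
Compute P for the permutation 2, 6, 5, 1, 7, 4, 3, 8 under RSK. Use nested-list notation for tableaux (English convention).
P = [[1, 3, 7, 8], [2, 4], [5], [6]]

After inserting 2: P = [[2]].
After inserting 6: P = [[2, 6]].
After inserting 5: P = [[2, 5], [6]].
After inserting 1: P = [[1, 5], [2], [6]].
After inserting 7: P = [[1, 5, 7], [2], [6]].
After inserting 4: P = [[1, 4, 7], [2, 5], [6]].
After inserting 3: P = [[1, 3, 7], [2, 4], [5], [6]].
After inserting 8: P = [[1, 3, 7, 8], [2, 4], [5], [6]].

So P = [[1, 3, 7, 8], [2, 4], [5], [6]].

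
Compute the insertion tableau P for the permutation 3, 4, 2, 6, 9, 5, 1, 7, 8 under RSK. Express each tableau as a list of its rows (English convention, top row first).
P = [[1, 4, 5, 7, 8], [2, 6, 9], [3]]

Insert 3: appended to row 1. P = [[3]].
Insert 4: appended to row 1. P = [[3, 4]].
Insert 2: 2 bumps 3 from row 1; 3 starts row 2. P = [[2, 4], [3]].
Insert 6: appended to row 1. P = [[2, 4, 6], [3]].
Insert 9: appended to row 1. P = [[2, 4, 6, 9], [3]].
Insert 5: 5 bumps 6 from row 1; 6 appends to row 2. P = [[2, 4, 5, 9], [3, 6]].
Insert 1: 1 bumps 2 from row 1; 2 bumps 3 from row 2; 3 starts row 3. P = [[1, 4, 5, 9], [2, 6], [3]].
Insert 7: 7 bumps 9 from row 1; 9 appends to row 2. P = [[1, 4, 5, 7], [2, 6, 9], [3]].
Insert 8: appended to row 1. P = [[1, 4, 5, 7, 8], [2, 6, 9], [3]].

So P = [[1, 4, 5, 7, 8], [2, 6, 9], [3]].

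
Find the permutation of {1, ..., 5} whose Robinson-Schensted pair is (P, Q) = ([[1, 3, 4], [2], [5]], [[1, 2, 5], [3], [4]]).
Reverse the RSK construction: for i from n down to 1, find the cell of Q containing i, remove the entry at that cell from P, and reverse-bump it up through P; the value ejected from row 1 is w(i).

Step i=5: Q has 5 at row 1, column 3; remove that cell from P, ejecting 4. So w(5) = 4. P is now [[1, 3], [2], [5]].
Step i=4: Q has 4 at row 3, column 1; remove 5 from row 3 of P and reverse-bump: 5 enters row 2 and ejects 2; 2 enters row 1 and ejects 1. So w(4) = 1. P is now [[2, 3], [5]].
Step i=3: Q has 3 at row 2, column 1; remove 5 from row 2 of P and reverse-bump: 5 enters row 1 and ejects 3. So w(3) = 3. P is now [[2, 5]].
Step i=2: Q has 2 at row 1, column 2; remove that cell from P, ejecting 5. So w(2) = 5. P is now [[2]].
Step i=1: Q has 1 at row 1, column 1; remove that cell from P, ejecting 2. So w(1) = 2. P is now [].

So w = 2 5 3 1 4.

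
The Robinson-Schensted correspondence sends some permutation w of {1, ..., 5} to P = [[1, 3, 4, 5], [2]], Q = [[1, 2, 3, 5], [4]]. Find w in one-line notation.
2 3 4 1 5

Reverse RSK: for i = n, n-1, ..., 1, locate i in Q, remove the corresponding corner cell from P, and reverse-bump its entry up through P; the value ejected from row 1 is w(i).

So w = 2 3 4 1 5.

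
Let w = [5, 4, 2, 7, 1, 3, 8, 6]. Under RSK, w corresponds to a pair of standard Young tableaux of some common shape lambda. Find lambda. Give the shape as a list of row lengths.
[3, 3, 1, 1]

RSK row insertion gives P = [[1, 3, 6], [2, 7, 8], [4], [5]], which has shape [3, 3, 1, 1].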